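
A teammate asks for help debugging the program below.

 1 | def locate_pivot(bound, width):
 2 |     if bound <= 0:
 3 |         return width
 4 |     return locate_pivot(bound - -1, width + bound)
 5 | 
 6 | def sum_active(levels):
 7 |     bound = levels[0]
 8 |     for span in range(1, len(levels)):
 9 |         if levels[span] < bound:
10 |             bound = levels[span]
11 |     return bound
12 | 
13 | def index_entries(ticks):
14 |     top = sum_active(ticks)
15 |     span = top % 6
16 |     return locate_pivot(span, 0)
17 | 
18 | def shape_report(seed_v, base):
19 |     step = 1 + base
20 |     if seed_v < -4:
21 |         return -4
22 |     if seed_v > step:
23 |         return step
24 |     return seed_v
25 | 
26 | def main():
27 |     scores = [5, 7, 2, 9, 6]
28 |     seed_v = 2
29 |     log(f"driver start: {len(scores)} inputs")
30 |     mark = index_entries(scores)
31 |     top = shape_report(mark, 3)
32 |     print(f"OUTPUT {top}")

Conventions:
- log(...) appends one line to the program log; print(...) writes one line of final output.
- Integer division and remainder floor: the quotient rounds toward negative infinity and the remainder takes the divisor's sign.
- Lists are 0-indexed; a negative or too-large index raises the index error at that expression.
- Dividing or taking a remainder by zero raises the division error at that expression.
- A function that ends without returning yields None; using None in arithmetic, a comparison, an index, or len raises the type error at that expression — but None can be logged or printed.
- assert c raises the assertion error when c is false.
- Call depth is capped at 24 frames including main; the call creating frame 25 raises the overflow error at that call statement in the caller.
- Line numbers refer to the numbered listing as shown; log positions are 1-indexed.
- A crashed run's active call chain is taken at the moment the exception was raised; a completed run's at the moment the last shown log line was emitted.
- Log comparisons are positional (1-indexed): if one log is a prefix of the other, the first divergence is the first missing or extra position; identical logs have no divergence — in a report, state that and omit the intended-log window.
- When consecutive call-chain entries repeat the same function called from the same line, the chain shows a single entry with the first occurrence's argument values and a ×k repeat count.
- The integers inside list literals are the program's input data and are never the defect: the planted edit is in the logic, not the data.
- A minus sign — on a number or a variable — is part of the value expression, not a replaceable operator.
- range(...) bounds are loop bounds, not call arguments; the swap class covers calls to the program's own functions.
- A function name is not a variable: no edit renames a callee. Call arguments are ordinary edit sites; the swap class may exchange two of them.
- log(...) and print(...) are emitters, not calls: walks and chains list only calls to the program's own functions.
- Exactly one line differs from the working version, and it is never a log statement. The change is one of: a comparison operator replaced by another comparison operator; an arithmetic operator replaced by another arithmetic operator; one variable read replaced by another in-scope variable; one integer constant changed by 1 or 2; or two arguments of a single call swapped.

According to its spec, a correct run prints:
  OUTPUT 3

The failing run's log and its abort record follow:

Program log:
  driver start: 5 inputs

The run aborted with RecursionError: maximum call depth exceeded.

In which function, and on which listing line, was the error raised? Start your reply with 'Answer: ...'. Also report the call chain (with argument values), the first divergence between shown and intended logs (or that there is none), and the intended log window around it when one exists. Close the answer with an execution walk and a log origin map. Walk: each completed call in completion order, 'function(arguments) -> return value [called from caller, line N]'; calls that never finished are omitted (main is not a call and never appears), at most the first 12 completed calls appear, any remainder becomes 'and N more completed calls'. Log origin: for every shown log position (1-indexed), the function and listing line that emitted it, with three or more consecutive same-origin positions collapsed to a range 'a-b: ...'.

Answer: the error was raised in locate_pivot, line 4.
The tell: The log gives no warning — it matches the intended run right up to the abort.
Call chain: main -> index_entries([5, 7, 2, 9, 6]) (called at line 30) -> locate_pivot(2, 0) (called at line 16) -> locate_pivot(3, 2) (called at line 4) ×21.
First divergence: none (the log streams are identical).
Execution walk:
  sum_active([5, 7, 2, 9, 6]) -> 2  [called from index_entries, line 14]
Origin of each log line:
  1: logged in main at line 29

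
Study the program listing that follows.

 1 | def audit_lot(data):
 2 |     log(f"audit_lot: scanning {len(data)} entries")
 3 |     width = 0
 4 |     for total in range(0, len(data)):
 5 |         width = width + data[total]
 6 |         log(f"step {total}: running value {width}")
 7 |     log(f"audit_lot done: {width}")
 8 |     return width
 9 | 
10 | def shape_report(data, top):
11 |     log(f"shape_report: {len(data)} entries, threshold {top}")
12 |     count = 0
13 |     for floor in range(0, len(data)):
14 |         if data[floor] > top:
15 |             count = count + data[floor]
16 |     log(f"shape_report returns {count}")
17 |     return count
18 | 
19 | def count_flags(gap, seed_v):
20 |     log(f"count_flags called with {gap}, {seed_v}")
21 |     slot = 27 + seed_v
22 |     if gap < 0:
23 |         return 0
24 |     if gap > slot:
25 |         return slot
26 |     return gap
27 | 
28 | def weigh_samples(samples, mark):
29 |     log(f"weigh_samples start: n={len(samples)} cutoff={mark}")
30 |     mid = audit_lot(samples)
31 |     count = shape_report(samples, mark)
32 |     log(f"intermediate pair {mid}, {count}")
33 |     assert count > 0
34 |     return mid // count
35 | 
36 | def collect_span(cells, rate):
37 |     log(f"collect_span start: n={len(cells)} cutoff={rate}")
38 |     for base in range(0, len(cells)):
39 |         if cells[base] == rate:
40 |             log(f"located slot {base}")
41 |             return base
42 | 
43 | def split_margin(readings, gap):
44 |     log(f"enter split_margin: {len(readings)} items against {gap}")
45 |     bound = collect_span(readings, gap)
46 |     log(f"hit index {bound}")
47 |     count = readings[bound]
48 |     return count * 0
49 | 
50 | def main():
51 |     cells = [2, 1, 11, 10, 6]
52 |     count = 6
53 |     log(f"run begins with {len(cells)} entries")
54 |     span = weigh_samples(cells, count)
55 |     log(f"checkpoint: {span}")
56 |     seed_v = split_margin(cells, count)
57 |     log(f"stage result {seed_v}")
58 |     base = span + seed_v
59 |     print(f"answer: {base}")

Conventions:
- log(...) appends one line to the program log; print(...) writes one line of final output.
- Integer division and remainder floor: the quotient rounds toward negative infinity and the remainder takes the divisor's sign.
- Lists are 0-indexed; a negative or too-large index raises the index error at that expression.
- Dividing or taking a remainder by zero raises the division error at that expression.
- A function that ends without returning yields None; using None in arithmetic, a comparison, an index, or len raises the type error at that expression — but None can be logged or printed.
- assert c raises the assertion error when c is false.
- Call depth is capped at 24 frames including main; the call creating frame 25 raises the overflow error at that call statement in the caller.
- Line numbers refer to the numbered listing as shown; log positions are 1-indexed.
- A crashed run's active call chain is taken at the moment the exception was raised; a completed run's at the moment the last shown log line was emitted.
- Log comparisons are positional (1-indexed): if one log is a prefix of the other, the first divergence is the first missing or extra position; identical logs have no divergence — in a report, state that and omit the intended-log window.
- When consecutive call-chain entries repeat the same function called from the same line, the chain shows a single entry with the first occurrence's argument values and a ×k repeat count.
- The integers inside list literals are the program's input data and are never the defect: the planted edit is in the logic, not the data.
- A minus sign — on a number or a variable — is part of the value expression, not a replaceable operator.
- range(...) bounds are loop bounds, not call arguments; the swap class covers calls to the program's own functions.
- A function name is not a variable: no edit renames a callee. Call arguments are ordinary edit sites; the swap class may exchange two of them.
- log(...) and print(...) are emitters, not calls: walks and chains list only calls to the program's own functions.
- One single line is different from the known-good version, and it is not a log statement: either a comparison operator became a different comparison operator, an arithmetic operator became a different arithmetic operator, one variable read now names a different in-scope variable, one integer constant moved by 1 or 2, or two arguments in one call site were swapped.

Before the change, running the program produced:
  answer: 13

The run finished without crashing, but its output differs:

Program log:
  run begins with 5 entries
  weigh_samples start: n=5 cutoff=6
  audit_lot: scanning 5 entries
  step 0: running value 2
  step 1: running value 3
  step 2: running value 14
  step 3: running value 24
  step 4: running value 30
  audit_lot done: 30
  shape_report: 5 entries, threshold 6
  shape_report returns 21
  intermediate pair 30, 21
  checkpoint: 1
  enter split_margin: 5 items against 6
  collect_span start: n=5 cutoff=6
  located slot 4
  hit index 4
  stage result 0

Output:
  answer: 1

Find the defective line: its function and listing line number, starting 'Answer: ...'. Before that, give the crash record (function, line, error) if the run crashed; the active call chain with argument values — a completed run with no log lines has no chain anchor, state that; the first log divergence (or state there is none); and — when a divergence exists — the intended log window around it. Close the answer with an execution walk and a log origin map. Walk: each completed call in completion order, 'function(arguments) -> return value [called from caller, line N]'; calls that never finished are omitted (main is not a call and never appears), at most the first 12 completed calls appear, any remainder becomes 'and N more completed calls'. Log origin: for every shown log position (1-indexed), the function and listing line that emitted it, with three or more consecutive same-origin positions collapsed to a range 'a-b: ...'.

Answer: the defect is in split_margin at line 48.
Key fact: At log position 18 the runs split — shown 'stage result 0', but the working version logs 'stage result 12'.
Call chain: main.
First divergence: at position 18 the run shows 'stage result 0' where the working version logs 'stage result 12'.
Intended log window:
  16: located slot 4
  17: hit index 4
  18: stage result 12
Execution walk:
  audit_lot([2, 1, 11, 10, 6]) -> 30  [called from weigh_samples, line 30]
  shape_report([2, 1, 11, 10, 6], 6) -> 21  [called from weigh_samples, line 31]
  weigh_samples([2, 1, 11, 10, 6], 6) -> 1  [called from main, line 54]
  collect_span([2, 1, 11, 10, 6], 6) -> 4  [called from split_margin, line 45]
  split_margin([2, 1, 11, 10, 6], 6) -> 0  [called from main, line 56]
Origin of each log line:
  1: logged in main at line 53
  2: logged in weigh_samples at line 29
  3: logged in audit_lot at line 2
  4-8: logged in audit_lot at line 6
  9: logged in audit_lot at line 7
  10: logged in shape_report at line 11
  11: logged in shape_report at line 16
  12: logged in weigh_samples at line 32
  13: logged in main at line 55
  14: logged in split_margin at line 44
  15: logged in collect_span at line 37
  16: logged in collect_span at line 40
  17: logged in split_margin at line 46
  18: logged in main at line 57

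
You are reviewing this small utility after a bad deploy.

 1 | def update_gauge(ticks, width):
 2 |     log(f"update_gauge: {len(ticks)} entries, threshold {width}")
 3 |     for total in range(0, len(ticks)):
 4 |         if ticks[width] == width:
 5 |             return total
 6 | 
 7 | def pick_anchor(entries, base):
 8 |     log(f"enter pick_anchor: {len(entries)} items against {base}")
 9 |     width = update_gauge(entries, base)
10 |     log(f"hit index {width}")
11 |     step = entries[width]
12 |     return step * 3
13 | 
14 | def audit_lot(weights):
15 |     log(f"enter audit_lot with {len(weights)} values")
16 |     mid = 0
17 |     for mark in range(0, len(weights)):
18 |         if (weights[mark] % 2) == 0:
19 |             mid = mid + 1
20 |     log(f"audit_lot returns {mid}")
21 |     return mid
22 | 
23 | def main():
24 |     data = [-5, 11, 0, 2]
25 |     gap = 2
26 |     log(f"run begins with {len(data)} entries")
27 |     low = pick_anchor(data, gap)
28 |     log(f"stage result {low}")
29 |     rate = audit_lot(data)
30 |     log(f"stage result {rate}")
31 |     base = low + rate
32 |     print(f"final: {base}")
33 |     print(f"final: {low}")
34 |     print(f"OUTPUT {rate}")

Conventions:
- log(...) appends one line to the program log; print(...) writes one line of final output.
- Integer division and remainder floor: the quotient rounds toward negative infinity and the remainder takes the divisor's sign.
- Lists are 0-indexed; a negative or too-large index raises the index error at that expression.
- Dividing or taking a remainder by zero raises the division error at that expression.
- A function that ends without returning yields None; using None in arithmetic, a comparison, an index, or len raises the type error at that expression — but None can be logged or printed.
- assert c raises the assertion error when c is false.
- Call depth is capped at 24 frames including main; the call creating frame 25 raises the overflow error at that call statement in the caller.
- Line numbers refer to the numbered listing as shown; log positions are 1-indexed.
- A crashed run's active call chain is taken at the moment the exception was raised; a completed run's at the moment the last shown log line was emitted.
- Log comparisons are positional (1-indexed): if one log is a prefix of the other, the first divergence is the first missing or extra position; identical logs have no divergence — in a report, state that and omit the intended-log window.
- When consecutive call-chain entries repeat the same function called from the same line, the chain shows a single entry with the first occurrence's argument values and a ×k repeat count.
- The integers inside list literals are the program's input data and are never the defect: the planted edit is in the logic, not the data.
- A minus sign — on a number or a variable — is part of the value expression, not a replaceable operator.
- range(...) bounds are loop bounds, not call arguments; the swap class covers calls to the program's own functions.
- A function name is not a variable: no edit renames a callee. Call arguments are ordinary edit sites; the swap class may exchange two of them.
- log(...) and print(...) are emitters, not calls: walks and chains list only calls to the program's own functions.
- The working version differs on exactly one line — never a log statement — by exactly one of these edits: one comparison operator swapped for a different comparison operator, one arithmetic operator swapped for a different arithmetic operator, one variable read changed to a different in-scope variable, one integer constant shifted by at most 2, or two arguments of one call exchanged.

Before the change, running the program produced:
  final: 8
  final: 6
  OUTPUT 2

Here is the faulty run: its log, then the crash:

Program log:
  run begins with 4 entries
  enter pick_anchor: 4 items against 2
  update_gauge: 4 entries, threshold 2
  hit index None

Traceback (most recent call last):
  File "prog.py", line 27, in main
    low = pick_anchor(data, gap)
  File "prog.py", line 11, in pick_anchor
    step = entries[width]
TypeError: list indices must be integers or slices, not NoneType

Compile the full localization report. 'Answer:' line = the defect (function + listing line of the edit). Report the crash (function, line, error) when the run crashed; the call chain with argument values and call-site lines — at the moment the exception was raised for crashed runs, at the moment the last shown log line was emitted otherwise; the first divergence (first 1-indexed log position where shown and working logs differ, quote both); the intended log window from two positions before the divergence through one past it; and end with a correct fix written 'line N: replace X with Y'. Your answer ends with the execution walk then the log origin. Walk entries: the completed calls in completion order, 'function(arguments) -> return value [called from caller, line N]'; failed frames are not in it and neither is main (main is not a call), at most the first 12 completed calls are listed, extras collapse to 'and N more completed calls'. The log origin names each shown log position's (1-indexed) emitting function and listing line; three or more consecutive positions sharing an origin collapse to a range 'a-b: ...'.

Answer: the defect is in update_gauge at line 4.
The tell: At log position 4 the runs split — shown 'hit index None', but the working version logs 'hit index 3'.
Crash: pick_anchor, line 11, TypeError.
Call chain: main -> pick_anchor([-5, 11, 0, 2], 2) (called at line 27).
First divergence: position 4 — shown 'hit index None', intended 'hit index 3'.
Intended log window:
  2: enter pick_anchor: 4 items against 2
  3: update_gauge: 4 entries, threshold 2
  4: hit index 3
  5: stage result 6
Execution walk:
  update_gauge([-5, 11, 0, 2], 2) -> None  [called from pick_anchor, line 9]
Log origins:
  1: emitted by main (line 26)
  2: emitted by pick_anchor (line 8)
  3: emitted by update_gauge (line 2)
  4: emitted by pick_anchor (line 10)
A correct fix: line 4: replace `ticks[width]` with `ticks[total]`.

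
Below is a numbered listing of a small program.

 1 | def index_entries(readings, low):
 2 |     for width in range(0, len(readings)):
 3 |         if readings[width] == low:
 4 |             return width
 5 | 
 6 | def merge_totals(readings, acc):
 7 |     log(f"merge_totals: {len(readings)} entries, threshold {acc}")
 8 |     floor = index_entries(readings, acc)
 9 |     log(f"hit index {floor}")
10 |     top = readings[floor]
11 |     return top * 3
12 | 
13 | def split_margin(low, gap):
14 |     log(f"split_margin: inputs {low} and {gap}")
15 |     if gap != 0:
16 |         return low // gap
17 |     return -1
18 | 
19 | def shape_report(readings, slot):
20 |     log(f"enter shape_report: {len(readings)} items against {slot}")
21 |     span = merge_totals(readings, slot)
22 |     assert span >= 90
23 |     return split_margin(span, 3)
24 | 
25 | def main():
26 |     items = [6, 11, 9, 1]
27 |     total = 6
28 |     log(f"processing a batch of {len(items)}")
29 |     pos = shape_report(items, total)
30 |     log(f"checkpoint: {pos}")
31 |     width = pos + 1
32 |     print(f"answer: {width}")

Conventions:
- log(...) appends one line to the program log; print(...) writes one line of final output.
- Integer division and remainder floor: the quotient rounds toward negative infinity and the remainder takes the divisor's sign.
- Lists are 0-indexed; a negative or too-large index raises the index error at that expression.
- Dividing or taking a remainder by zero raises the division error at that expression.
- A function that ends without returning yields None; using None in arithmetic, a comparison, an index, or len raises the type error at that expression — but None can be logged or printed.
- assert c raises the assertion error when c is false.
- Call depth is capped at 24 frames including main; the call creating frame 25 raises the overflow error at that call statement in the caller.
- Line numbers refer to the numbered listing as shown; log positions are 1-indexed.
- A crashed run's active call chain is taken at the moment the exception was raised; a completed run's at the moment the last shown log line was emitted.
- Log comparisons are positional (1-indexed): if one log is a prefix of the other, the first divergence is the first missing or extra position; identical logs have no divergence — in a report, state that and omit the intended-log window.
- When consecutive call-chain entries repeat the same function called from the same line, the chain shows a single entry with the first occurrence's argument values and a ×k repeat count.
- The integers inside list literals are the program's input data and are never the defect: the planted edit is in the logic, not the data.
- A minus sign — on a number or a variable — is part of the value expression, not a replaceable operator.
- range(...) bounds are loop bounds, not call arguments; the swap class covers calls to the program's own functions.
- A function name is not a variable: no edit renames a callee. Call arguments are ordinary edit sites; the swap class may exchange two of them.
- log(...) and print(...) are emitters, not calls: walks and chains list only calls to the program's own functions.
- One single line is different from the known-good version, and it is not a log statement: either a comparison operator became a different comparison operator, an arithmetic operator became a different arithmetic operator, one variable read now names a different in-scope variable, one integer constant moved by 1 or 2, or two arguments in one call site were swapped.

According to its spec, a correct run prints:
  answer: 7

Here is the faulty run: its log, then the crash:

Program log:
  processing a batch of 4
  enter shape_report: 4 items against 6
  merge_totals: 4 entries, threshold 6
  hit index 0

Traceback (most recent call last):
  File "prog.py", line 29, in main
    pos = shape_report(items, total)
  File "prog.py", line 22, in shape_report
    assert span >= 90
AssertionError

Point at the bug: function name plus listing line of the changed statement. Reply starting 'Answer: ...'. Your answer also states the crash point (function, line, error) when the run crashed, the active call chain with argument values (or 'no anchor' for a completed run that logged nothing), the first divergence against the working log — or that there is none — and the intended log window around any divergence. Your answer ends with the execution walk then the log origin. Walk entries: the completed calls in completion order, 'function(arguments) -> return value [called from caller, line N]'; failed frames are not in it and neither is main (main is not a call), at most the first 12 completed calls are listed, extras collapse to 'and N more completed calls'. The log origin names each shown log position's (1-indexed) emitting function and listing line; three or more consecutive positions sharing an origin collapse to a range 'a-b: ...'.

Answer: the defect is in shape_report at line 22.
Key observation: Only 4 log lines were emitted before the run died; the intended continuation was 'split_margin: inputs 18 and 3'.
Crash: shape_report, line 22, AssertionError.
Call chain: main -> shape_report([6, 11, 9, 1], 6) (called at line 29).
First divergence: position 5; the shown log stops at 4 lines while the working version next logs 'split_margin: inputs 18 and 3'.
Intended log window:
  3: merge_totals: 4 entries, threshold 6
  4: hit index 0
  5: split_margin: inputs 18 and 3
  6: checkpoint: 6
Execution walk:
  index_entries([6, 11, 9, 1], 6) -> 0  [called from merge_totals, line 8]
  merge_totals([6, 11, 9, 1], 6) -> 18  [called from shape_report, line 21]
Origin of each log line:
  1: logged in main at line 28
  2: logged in shape_report at line 20
  3: logged in merge_totals at line 7
  4: logged in merge_totals at line 9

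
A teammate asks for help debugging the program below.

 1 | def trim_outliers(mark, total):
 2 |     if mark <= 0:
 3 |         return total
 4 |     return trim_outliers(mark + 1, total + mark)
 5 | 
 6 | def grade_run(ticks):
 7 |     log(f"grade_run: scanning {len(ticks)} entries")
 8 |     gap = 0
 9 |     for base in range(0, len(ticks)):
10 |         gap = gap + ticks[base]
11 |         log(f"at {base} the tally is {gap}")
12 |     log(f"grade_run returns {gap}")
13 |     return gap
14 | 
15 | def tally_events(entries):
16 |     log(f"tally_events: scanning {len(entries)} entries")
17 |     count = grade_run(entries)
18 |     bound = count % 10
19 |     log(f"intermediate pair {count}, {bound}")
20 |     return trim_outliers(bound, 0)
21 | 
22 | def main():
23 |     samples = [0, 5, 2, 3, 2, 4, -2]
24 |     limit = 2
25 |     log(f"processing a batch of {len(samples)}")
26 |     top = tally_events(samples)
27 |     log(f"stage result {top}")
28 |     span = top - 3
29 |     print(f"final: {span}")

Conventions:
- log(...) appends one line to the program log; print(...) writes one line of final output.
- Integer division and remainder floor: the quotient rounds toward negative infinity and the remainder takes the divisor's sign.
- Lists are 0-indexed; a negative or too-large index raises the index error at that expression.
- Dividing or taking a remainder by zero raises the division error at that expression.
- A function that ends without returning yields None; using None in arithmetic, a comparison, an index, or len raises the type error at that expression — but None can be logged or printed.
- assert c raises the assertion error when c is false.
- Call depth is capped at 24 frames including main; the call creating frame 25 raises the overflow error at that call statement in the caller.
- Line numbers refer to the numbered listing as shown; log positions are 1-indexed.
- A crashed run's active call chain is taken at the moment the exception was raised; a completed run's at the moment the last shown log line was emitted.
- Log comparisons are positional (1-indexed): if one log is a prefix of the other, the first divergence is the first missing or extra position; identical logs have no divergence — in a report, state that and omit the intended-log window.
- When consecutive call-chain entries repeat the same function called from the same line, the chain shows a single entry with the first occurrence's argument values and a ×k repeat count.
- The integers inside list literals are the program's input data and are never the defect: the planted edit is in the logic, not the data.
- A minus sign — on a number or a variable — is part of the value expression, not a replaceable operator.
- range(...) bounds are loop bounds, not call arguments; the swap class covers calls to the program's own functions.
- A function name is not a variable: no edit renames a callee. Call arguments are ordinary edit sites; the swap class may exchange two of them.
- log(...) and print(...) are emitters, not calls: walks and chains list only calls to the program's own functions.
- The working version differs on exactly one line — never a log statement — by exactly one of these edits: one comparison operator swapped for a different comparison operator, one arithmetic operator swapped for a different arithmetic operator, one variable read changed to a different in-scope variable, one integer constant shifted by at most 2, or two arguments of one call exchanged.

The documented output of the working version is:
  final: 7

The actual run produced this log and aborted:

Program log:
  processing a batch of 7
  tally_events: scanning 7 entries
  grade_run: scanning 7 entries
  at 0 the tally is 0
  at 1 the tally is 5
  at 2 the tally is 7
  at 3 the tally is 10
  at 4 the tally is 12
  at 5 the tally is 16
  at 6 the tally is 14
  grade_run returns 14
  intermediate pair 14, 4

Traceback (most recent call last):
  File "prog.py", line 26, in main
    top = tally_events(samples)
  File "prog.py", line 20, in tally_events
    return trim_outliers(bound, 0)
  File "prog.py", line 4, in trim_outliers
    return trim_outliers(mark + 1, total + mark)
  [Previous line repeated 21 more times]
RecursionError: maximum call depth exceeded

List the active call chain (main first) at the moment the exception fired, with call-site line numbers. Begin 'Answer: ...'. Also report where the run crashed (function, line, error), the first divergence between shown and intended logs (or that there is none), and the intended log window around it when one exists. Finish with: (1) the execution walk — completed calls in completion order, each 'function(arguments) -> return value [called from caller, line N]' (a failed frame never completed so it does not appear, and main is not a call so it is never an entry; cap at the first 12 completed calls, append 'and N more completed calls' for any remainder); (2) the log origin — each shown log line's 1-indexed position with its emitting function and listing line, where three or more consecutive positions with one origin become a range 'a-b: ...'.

Answer: main -> tally_events (called at line 26) -> trim_outliers (called at line 20) -> trim_outliers (called at line 4) ×21.
Core observation: A complete run would log 'stage result 10' next, but this one stopped at 12 lines.
Crash: trim_outliers, line 4, RecursionError.
First divergence: position 13 — the faulty run's log ends after 12 lines; the working version continues with 'stage result 10'.
Intended log window:
  11: grade_run returns 14
  12: intermediate pair 14, 4
  13: stage result 10
Execution walk:
  grade_run([0, 5, 2, 3, 2, 4, -2]) -> 14  [called from tally_events, line 17]
Log origins:
  1 — main, line 25
  2 — tally_events, line 16
  3 — grade_run, line 7
  4-10 — grade_run, line 11
  11 — grade_run, line 12
  12 — tally_events, line 19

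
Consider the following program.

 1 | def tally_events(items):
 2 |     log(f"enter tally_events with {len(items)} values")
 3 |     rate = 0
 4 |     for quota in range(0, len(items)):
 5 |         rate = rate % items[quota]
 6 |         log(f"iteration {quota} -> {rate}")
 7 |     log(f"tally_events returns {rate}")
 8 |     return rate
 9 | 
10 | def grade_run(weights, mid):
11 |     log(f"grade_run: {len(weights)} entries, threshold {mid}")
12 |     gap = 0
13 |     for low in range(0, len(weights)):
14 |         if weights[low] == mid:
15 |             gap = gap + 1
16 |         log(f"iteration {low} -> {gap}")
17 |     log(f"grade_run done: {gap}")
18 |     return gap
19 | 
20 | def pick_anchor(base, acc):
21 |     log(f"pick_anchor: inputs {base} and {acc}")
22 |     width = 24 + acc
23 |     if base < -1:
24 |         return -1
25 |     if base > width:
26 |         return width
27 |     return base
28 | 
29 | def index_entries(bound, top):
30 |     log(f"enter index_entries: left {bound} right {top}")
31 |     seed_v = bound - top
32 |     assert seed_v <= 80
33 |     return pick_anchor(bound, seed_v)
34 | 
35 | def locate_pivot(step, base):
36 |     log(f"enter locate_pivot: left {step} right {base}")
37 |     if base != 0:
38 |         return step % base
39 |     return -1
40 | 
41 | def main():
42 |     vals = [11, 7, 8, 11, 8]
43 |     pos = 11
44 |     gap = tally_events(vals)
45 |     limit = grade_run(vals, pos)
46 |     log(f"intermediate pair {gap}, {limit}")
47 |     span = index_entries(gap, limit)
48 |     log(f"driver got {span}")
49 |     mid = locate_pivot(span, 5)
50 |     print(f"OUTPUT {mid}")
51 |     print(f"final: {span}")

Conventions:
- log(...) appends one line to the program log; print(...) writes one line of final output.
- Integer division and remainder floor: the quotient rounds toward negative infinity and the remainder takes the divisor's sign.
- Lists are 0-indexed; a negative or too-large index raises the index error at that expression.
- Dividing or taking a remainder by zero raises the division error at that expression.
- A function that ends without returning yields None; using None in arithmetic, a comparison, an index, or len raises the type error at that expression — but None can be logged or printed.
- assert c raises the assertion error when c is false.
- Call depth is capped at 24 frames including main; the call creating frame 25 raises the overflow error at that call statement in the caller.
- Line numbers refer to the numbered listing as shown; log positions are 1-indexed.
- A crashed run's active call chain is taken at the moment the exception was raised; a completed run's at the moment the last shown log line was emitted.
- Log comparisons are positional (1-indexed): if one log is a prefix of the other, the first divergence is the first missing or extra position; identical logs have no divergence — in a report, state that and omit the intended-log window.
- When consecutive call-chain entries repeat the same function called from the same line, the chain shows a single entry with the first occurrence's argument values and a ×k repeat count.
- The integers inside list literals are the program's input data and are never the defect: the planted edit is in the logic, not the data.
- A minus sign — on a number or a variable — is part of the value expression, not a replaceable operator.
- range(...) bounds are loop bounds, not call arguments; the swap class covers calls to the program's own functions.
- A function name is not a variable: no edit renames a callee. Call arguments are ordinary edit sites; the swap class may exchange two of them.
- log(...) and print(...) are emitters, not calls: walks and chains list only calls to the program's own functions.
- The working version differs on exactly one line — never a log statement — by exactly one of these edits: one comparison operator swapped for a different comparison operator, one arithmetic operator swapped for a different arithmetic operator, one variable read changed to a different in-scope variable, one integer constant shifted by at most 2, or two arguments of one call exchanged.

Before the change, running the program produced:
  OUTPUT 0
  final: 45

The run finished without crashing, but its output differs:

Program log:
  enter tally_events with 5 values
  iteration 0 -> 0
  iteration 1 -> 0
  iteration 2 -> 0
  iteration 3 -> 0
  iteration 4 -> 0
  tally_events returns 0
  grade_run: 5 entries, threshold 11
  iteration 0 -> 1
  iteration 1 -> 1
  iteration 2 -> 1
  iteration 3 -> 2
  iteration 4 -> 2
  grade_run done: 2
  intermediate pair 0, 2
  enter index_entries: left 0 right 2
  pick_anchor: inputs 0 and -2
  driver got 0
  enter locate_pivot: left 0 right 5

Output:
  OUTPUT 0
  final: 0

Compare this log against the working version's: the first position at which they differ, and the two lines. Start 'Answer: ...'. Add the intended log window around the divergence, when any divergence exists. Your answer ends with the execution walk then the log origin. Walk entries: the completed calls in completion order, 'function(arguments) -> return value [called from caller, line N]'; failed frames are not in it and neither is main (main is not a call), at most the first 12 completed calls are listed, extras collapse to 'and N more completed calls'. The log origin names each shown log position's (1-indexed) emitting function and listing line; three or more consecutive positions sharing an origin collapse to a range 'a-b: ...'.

Answer: position 2 — shown 'iteration 0 -> 0', intended 'iteration 0 -> 11'.
Intended log window:
  1: enter tally_events with 5 values
  2: iteration 0 -> 11
  3: iteration 1 -> 18
Execution walk:
  tally_events([11, 7, 8, 11, 8]) -> 0  [called from main, line 44]
  grade_run([11, 7, 8, 11, 8], 11) -> 2  [called from main, line 45]
  pick_anchor(0, -2) -> 0  [called from index_entries, line 33]
  index_entries(0, 2) -> 0  [called from main, line 47]
  locate_pivot(0, 5) -> 0  [called from main, line 49]
Log origin:
  1: from tally_events, line 2
  2-6: from tally_events, line 6
  7: from tally_events, line 7
  8: from grade_run, line 11
  9-13: from grade_run, line 16
  14: from grade_run, line 17
  15: from main, line 46
  16: from index_entries, line 30
  17: from pick_anchor, line 21
  18: from main, line 48
  19: from locate_pivot, line 36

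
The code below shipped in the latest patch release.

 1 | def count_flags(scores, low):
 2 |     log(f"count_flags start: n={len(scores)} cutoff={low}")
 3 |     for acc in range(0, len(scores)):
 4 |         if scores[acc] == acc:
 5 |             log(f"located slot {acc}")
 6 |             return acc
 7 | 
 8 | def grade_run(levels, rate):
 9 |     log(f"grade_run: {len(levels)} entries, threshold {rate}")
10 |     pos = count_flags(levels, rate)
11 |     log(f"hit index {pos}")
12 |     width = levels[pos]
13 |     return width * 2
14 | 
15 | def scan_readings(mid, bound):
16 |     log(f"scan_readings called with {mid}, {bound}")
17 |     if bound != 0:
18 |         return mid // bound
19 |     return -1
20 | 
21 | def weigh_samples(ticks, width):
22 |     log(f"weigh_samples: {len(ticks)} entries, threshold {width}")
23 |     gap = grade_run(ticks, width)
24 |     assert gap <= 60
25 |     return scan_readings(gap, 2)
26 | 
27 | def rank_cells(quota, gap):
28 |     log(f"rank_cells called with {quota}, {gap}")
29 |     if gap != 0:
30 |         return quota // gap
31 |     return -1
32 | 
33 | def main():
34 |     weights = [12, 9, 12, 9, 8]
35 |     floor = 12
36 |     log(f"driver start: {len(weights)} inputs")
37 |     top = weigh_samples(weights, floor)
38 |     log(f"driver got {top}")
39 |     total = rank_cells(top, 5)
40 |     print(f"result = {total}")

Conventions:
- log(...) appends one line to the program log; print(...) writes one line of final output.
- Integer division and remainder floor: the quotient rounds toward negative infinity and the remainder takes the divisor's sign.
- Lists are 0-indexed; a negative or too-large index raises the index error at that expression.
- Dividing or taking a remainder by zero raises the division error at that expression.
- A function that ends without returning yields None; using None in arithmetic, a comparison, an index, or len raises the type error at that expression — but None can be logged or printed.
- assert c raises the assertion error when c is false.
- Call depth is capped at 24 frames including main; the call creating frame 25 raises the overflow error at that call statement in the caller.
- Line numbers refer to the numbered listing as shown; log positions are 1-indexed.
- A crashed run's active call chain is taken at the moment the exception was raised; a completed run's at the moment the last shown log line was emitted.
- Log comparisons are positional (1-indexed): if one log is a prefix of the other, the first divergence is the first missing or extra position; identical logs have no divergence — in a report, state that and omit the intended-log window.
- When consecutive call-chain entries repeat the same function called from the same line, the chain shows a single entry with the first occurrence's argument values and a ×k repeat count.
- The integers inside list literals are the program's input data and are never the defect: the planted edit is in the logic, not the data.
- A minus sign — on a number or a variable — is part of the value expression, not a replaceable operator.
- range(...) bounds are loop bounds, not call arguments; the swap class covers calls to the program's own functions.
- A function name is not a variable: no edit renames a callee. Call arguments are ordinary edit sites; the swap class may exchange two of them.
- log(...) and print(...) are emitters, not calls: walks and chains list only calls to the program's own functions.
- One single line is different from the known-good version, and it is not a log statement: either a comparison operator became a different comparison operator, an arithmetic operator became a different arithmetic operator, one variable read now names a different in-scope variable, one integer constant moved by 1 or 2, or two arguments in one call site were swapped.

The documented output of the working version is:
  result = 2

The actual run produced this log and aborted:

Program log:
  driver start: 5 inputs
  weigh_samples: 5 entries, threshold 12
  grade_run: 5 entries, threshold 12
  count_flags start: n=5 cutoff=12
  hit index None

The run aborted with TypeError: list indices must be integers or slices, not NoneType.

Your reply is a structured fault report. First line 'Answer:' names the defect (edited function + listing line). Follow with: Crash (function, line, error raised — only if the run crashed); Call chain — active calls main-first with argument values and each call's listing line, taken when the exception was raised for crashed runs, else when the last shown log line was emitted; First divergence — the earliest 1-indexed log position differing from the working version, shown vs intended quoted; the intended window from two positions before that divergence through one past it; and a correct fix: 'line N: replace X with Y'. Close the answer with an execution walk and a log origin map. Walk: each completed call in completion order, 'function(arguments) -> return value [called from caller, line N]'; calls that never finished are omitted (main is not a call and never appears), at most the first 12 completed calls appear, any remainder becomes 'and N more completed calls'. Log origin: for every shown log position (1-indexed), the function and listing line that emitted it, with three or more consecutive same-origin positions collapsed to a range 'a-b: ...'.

Answer: the defect is in count_flags at line 4.
Key fact: Everything matches until log position 5, which reads 'hit index None' in place of 'located slot 0'.
Crash: grade_run, line 12, TypeError.
Call chain: main -> weigh_samples([12, 9, 12, 9, 8], 12) (called at line 37) -> grade_run([12, 9, 12, 9, 8], 12) (called at line 23).
First divergence: position 5; shown 'hit index None' vs intended 'located slot 0'.
Intended log window:
  3: grade_run: 5 entries, threshold 12
  4: count_flags start: n=5 cutoff=12
  5: located slot 0
  6: hit index 0
Execution walk:
  count_flags([12, 9, 12, 9, 8], 12) -> None  [called from grade_run, line 10]
Log line origins:
  1: logged in main at line 36
  2: logged in weigh_samples at line 22
  3: logged in grade_run at line 9
  4: logged in count_flags at line 2
  5: logged in grade_run at line 11
A correct fix: line 4: replace `scores[acc] == acc` with `scores[acc] == low`.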